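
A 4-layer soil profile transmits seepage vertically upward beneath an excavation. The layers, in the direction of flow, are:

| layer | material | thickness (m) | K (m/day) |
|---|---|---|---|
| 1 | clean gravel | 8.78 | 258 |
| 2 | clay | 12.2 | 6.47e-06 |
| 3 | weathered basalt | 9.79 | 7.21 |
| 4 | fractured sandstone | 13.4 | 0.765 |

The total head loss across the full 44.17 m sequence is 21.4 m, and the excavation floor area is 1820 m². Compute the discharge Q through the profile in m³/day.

0.0207

Flow is perpendicular to layering, so the layers act in series and the equivalent K is the thickness-weighted harmonic mean.
Total thickness L = 8.78 + 12.2 + 9.79 + 13.4 = 44.17 m.
Σ(b_i/K_i) = 8.78/258 + 12.2/6.47e-06 + 9.79/7.21 + 13.4/0.765 = 1.886e+06 d.
K_eq = L / Σ(b_i/K_i) = 44.17 / 1.886e+06 = 2.342e-05 m/day.
Q = K_eq · A · (Δh/L) = 2.342e-05 × 1820 × (21.4/44.17) = 0.02066 m³/day.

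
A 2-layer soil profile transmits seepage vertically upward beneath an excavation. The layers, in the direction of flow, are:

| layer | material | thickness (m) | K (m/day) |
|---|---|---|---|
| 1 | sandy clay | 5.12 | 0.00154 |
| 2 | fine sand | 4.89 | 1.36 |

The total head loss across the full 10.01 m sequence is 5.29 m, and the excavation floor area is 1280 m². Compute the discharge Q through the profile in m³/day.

Flow is perpendicular to layering, so the layers act in series and the equivalent K is the thickness-weighted harmonic mean.
Total thickness L = 5.12 + 4.89 = 10.01 m.
Σ(b_i/K_i) = 5.12/0.00154 + 4.89/1.36 = 3328 d.
K_eq = L / Σ(b_i/K_i) = 10.01 / 3328 = 0.003008 m/day.
Q = K_eq · A · (Δh/L) = 0.003008 × 1280 × (5.29/10.01) = 2.034 m³/day.

2.03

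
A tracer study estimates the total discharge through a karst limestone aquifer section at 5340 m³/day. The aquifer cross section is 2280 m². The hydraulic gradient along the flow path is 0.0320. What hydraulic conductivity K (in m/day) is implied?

73.2

Hydraulic gradient i = 0.0320.
From Q = K·A·i, K = Q / (A·i) = 5340 / (2280 × 0.03200) = 73.19 m/day.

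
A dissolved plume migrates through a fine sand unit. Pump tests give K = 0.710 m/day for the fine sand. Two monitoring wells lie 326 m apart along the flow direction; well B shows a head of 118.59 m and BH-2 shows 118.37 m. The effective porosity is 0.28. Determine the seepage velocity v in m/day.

Hydraulic gradient i = (118.59 − 118.37) / 326 = 0.22 / 326 = 0.0006748.
Darcy flux q = K · i = 0.7100 × 0.0006748 = 0.0004791 m/day.
Seepage velocity v = q / n_e = 0.0004791 / 0.28 = 0.001711 m/day.

0.00171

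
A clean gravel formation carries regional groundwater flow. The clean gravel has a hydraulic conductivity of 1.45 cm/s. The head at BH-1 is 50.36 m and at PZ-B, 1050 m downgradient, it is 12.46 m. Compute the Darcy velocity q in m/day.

45.2

Convert K: 1.45 cm/s × 864 = 1253 m/day.
Hydraulic gradient i = (50.36 − 12.46) / 1050 = 37.9 / 1050 = 0.03610.
Specific discharge q = K · i = 1253 × 0.03610 = 45.22 m/day.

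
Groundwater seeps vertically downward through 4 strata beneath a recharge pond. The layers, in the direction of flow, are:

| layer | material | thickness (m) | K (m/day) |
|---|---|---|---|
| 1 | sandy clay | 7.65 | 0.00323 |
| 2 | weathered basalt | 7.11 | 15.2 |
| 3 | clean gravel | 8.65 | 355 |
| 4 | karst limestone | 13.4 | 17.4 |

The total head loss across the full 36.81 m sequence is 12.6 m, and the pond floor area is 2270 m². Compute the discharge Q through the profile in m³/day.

Flow is perpendicular to layering, so the layers act in series and the equivalent K is the thickness-weighted harmonic mean.
Total thickness L = 7.65 + 7.11 + 8.65 + 13.4 = 36.81 m.
Σ(b_i/K_i) = 7.65/0.00323 + 7.11/15.2 + 8.65/355 + 13.4/17.4 = 2370 d.
K_eq = L / Σ(b_i/K_i) = 36.81 / 2370 = 0.01553 m/day.
Q = K_eq · A · (Δh/L) = 0.01553 × 2270 × (12.6/36.81) = 12.07 m³/day.

12.1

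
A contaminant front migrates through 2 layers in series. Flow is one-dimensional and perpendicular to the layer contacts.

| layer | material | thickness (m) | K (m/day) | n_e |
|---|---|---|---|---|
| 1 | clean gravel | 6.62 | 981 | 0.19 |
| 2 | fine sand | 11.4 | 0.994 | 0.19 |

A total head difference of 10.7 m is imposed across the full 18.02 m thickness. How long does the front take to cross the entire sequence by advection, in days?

With flow normal to the layers, continuity requires the same specific discharge q through every layer.
Σ(b_i/K_i) = 6.62/981 + 11.4/0.994 = 11.48 d.
q = Δh / Σ(b_i/K_i) = 10.7 / 11.48 = 0.9324 m/day.
In each layer the seepage velocity is v_i = q/n_i, so the layer transit time is t_i = b_i·n_i / q:
  layer 1 (clean gravel): t_1 = 6.62 × 0.19 / 0.9324 = 1.349 d
  layer 2 (fine sand): t_2 = 11.4 × 0.19 / 0.9324 = 2.323 d
Total t = Σ t_i = 3.672 days.

3.67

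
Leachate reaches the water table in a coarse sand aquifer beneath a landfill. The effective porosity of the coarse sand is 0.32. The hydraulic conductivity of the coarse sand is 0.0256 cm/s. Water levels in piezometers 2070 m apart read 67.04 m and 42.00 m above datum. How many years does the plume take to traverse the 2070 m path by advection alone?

Convert K: 0.0256 cm/s × 864 = 22.12 m/day.
Hydraulic gradient i = (67.04 − 42.00) / 2070 = 25.04 / 2070 = 0.01210.
Darcy flux q = K · i = 22.12 × 0.01210 = 0.2676 m/day.
Seepage velocity v = q / n_e = 0.2676 / 0.32 = 0.8361 m/day.
Travel time t = L / v = 2070 / 0.8361 = 2476 days = 6.778 years.

6.78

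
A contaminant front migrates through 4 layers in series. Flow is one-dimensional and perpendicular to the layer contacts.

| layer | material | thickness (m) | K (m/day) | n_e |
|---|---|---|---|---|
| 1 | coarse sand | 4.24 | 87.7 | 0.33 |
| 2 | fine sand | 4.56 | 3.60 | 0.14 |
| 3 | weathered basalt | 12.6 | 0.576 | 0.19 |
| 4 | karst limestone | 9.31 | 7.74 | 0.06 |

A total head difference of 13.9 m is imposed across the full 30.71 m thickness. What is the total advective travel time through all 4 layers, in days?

With flow normal to the layers, continuity requires the same specific discharge q through every layer.
Σ(b_i/K_i) = 4.24/87.7 + 4.56/3.60 + 12.6/0.576 + 9.31/7.74 = 24.39 d.
q = Δh / Σ(b_i/K_i) = 13.9 / 24.39 = 0.5698 m/day.
In each layer the seepage velocity is v_i = q/n_i, so the layer transit time is t_i = b_i·n_i / q:
  layer 1 (coarse sand): t_1 = 4.24 × 0.33 / 0.5698 = 2.455 d
  layer 2 (fine sand): t_2 = 4.56 × 0.14 / 0.5698 = 1.120 d
  layer 3 (weathered basalt): t_3 = 12.6 × 0.19 / 0.5698 = 4.201 d
  layer 4 (karst limestone): t_4 = 9.31 × 0.06 / 0.5698 = 0.9803 d
Total t = Σ t_i = 8.757 days.

8.76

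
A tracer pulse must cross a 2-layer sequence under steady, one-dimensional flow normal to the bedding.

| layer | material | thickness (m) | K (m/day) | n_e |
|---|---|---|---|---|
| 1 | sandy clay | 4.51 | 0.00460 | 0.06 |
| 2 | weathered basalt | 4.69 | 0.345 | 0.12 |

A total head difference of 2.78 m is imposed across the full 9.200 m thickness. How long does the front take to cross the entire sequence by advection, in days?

With flow normal to the layers, continuity requires the same specific discharge q through every layer.
Σ(b_i/K_i) = 4.51/0.00460 + 4.69/0.345 = 994.0 d.
q = Δh / Σ(b_i/K_i) = 2.78 / 994.0 = 0.002797 m/day.
In each layer the seepage velocity is v_i = q/n_i, so the layer transit time is t_i = b_i·n_i / q:
  layer 1 (sandy clay): t_1 = 4.51 × 0.06 / 0.002797 = 96.76 d
  layer 2 (weathered basalt): t_2 = 4.69 × 0.12 / 0.002797 = 201.2 d
Total t = Σ t_i = 298.0 days.

298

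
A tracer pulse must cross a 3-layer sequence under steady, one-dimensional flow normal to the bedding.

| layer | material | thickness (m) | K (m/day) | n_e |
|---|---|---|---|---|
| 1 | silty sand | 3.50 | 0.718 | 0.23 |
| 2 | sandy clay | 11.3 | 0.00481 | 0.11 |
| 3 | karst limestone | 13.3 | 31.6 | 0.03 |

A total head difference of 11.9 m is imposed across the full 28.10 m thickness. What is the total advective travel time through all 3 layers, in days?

484

With flow normal to the layers, continuity requires the same specific discharge q through every layer.
Σ(b_i/K_i) = 3.50/0.718 + 11.3/0.00481 + 13.3/31.6 = 2355 d.
q = Δh / Σ(b_i/K_i) = 11.9 / 2355 = 0.005054 m/day.
In each layer the seepage velocity is v_i = q/n_i, so the layer transit time is t_i = b_i·n_i / q:
  layer 1 (silty sand): t_1 = 3.50 × 0.23 / 0.005054 = 159.3 d
  layer 2 (sandy clay): t_2 = 11.3 × 0.11 / 0.005054 = 245.9 d
  layer 3 (karst limestone): t_3 = 13.3 × 0.03 / 0.005054 = 78.95 d
Total t = Σ t_i = 484.2 days.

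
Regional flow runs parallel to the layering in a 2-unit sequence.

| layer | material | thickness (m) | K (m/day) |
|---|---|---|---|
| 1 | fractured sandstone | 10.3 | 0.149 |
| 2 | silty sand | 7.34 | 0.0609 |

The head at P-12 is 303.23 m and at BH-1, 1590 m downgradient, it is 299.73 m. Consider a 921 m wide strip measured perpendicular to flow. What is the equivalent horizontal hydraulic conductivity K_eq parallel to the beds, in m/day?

0.112

Flow is parallel to layering, so each bed carries its own Darcy discharge and the transmissivities add.
Σ(K_i·b_i) = 0.149×10.3 + 0.0609×7.34 = 1.982 m²/day.
Total thickness b = 17.64 m, so K_eq = Σ(K_i·b_i)/b = 0.1123 m/day.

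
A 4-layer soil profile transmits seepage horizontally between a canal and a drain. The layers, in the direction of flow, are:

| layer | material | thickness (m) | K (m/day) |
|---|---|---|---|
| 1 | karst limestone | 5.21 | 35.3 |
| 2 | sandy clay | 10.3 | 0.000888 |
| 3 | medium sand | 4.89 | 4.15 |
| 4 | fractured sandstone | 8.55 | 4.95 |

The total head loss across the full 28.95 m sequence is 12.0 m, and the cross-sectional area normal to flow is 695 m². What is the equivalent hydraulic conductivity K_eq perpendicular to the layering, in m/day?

0.00250

Flow is perpendicular to layering, so the layers act in series and the equivalent K is the thickness-weighted harmonic mean.
Total thickness L = 5.21 + 10.3 + 4.89 + 8.55 = 28.95 m.
Σ(b_i/K_i) = 5.21/35.3 + 10.3/0.000888 + 4.89/4.15 + 8.55/4.95 = 11602 d.
K_eq = L / Σ(b_i/K_i) = 28.95 / 11602 = 0.002495 m/day.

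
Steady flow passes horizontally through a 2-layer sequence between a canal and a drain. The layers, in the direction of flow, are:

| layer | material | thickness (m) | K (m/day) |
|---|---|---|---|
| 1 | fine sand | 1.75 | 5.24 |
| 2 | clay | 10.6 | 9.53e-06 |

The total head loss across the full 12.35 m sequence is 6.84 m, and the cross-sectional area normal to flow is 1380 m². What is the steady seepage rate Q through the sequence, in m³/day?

Flow is perpendicular to layering, so the layers act in series and the equivalent K is the thickness-weighted harmonic mean.
Total thickness L = 1.75 + 10.6 = 12.35 m.
Σ(b_i/K_i) = 1.75/5.24 + 10.6/9.53e-06 = 1.112e+06 d.
K_eq = L / Σ(b_i/K_i) = 12.35 / 1.112e+06 = 1.110e-05 m/day.
Q = K_eq · A · (Δh/L) = 1.110e-05 × 1380 × (6.84/12.35) = 0.008486 m³/day.

0.00849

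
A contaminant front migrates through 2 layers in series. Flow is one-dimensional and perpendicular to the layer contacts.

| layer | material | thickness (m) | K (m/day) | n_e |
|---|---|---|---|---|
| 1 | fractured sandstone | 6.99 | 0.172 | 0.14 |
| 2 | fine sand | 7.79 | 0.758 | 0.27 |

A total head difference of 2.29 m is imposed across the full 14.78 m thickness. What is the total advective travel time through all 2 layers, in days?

With flow normal to the layers, continuity requires the same specific discharge q through every layer.
Σ(b_i/K_i) = 6.99/0.172 + 7.79/0.758 = 50.92 d.
q = Δh / Σ(b_i/K_i) = 2.29 / 50.92 = 0.04498 m/day.
In each layer the seepage velocity is v_i = q/n_i, so the layer transit time is t_i = b_i·n_i / q:
  layer 1 (fractured sandstone): t_1 = 6.99 × 0.14 / 0.04498 = 21.76 d
  layer 2 (fine sand): t_2 = 7.79 × 0.27 / 0.04498 = 46.77 d
Total t = Σ t_i = 68.52 days.

68.5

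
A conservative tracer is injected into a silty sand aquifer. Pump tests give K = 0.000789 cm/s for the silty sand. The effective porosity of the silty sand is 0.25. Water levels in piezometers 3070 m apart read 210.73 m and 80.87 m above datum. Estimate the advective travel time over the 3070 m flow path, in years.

72.9

Convert K: 0.000789 cm/s × 864 = 0.6817 m/day.
Hydraulic gradient i = (210.73 − 80.87) / 3070 = 129.86 / 3070 = 0.04230.
Darcy flux q = K · i = 0.6817 × 0.04230 = 0.02884 m/day.
Seepage velocity v = q / n_e = 0.02884 / 0.25 = 0.1153 m/day.
Travel time t = L / v = 3070 / 0.1153 = 26616 days = 72.87 years.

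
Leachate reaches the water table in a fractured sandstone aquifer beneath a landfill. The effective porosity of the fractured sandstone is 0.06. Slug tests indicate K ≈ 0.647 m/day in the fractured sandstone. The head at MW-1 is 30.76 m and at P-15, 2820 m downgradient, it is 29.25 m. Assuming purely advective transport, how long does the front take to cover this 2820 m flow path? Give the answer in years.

1340

Hydraulic gradient i = (30.76 − 29.25) / 2820 = 1.51 / 2820 = 0.0005355.
Darcy flux q = K · i = 0.6470 × 0.0005355 = 0.0003464 m/day.
Seepage velocity v = q / n_e = 0.0003464 / 0.06 = 0.005774 m/day.
Travel time t = L / v = 2820 / 0.005774 = 4.884e+05 days = 1337 years.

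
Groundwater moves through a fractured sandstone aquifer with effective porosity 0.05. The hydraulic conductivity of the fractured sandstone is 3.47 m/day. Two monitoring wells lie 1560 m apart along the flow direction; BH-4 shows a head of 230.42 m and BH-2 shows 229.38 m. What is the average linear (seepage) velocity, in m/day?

0.0463

Hydraulic gradient i = (230.42 − 229.38) / 1560 = 1.04 / 1560 = 0.0006667.
Darcy flux q = K · i = 3.470 × 0.0006667 = 0.002313 m/day.
Seepage velocity v = q / n_e = 0.002313 / 0.05 = 0.04627 m/day.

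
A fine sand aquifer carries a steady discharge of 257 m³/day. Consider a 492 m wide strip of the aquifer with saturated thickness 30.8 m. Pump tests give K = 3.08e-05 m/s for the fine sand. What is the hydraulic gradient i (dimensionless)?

Convert K: 3.08e-05 m/s × 86400 = 2.661 m/day.
Cross-sectional area A = 492 × 30.8 = 15154 m².
From Q = K·A·i, i = Q / (K·A) = 257 / (2.661 × 15154) = 0.006373.

0.00637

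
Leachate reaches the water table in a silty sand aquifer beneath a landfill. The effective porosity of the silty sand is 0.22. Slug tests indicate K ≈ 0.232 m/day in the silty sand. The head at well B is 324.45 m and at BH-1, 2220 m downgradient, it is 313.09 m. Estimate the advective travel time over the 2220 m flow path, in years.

Hydraulic gradient i = (324.45 − 313.09) / 2220 = 11.36 / 2220 = 0.005117.
Darcy flux q = K · i = 0.2320 × 0.005117 = 0.001187 m/day.
Seepage velocity v = q / n_e = 0.001187 / 0.22 = 0.005396 m/day.
Travel time t = L / v = 2220 / 0.005396 = 4.114e+05 days = 1126 years.

1130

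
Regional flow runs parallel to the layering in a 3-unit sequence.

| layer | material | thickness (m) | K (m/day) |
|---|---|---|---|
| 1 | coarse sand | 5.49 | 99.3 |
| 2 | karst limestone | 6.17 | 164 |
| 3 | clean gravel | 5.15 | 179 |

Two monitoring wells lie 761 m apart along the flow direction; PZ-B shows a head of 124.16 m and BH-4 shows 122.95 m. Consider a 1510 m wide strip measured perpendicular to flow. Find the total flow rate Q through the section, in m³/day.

Flow is parallel to layering, so each bed carries its own Darcy discharge and the transmissivities add.
Σ(K_i·b_i) = 99.3×5.49 + 164×6.17 + 179×5.15 = 2479 m²/day.
Hydraulic gradient i = (124.16 − 122.95) / 761 = 1.21 / 761 = 0.001590.
Q = Σ(K_i·b_i) · W · i = 2479 × 1510 × 0.001590 = 5952 m³/day.

5950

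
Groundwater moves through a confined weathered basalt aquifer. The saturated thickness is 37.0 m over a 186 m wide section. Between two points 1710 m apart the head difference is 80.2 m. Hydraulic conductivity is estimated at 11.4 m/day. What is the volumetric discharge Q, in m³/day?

Cross-sectional area A = 186 × 37.0 = 6882 m².
Hydraulic gradient i = Δh / L = 80.2 / 1710 = 0.04690.
Darcy's law: Q = K · A · i = 11.40 × 6882 × 0.04690 = 3680 m³/day.

3680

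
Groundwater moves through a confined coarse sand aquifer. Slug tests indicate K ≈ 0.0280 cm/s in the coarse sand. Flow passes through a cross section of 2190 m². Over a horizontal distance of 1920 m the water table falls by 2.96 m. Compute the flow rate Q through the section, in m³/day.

81.7

Convert K: 0.0280 cm/s × 864 = 24.19 m/day.
Hydraulic gradient i = Δh / L = 2.96 / 1920 = 0.001542.
Darcy's law: Q = K · A · i = 24.19 × 2190 × 0.001542 = 81.68 m³/day.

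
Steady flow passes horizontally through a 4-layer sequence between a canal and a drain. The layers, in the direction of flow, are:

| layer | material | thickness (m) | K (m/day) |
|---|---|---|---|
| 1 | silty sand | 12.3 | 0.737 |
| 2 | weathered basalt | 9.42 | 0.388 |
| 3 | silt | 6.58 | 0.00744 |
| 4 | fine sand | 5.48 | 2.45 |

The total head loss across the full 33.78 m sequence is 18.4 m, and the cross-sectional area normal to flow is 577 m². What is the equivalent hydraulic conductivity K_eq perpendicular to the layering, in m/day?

Flow is perpendicular to layering, so the layers act in series and the equivalent K is the thickness-weighted harmonic mean.
Total thickness L = 12.3 + 9.42 + 6.58 + 5.48 = 33.78 m.
Σ(b_i/K_i) = 12.3/0.737 + 9.42/0.388 + 6.58/0.00744 + 5.48/2.45 = 927.6 d.
K_eq = L / Σ(b_i/K_i) = 33.78 / 927.6 = 0.03642 m/day.

0.0364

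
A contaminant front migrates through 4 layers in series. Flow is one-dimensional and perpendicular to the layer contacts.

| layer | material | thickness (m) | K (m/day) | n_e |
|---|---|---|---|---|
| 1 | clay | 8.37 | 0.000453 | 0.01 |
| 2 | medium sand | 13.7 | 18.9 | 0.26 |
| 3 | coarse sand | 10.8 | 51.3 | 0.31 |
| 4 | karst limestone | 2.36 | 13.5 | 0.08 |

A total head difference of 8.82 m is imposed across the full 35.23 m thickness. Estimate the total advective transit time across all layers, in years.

With flow normal to the layers, continuity requires the same specific discharge q through every layer.
Σ(b_i/K_i) = 8.37/0.000453 + 13.7/18.9 + 10.8/51.3 + 2.36/13.5 = 18478 d.
q = Δh / Σ(b_i/K_i) = 8.82 / 18478 = 0.0004773 m/day.
In each layer the seepage velocity is v_i = q/n_i, so the layer transit time is t_i = b_i·n_i / q:
  layer 1 (clay): t_1 = 8.37 × 0.01 / 0.0004773 = 175.4 d
  layer 2 (medium sand): t_2 = 13.7 × 0.26 / 0.0004773 = 7462 d
  layer 3 (coarse sand): t_3 = 10.8 × 0.31 / 0.0004773 = 7014 d
  layer 4 (karst limestone): t_4 = 2.36 × 0.08 / 0.0004773 = 395.5 d
Total t = Σ t_i = 15047 days = 41.20 years.

41.2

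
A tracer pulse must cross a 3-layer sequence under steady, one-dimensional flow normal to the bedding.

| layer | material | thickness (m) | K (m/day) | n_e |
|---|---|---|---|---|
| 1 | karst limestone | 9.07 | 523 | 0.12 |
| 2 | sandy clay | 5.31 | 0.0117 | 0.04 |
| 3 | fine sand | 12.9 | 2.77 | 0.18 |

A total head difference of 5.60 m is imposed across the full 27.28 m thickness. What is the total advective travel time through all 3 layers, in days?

With flow normal to the layers, continuity requires the same specific discharge q through every layer.
Σ(b_i/K_i) = 9.07/523 + 5.31/0.0117 + 12.9/2.77 = 458.5 d.
q = Δh / Σ(b_i/K_i) = 5.60 / 458.5 = 0.01221 m/day.
In each layer the seepage velocity is v_i = q/n_i, so the layer transit time is t_i = b_i·n_i / q:
  layer 1 (karst limestone): t_1 = 9.07 × 0.12 / 0.01221 = 89.12 d
  layer 2 (sandy clay): t_2 = 5.31 × 0.04 / 0.01221 = 17.39 d
  layer 3 (fine sand): t_3 = 12.9 × 0.18 / 0.01221 = 190.1 d
Total t = Σ t_i = 296.6 days.

297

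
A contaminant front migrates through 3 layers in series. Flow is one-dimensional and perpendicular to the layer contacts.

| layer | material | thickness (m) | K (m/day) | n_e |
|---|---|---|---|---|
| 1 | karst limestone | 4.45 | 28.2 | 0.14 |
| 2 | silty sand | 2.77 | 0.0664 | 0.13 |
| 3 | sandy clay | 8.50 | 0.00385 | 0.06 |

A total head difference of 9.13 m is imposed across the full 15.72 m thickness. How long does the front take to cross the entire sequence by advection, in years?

With flow normal to the layers, continuity requires the same specific discharge q through every layer.
Σ(b_i/K_i) = 4.45/28.2 + 2.77/0.0664 + 8.50/0.00385 = 2250 d.
q = Δh / Σ(b_i/K_i) = 9.13 / 2250 = 0.004058 m/day.
In each layer the seepage velocity is v_i = q/n_i, so the layer transit time is t_i = b_i·n_i / q:
  layer 1 (karst limestone): t_1 = 4.45 × 0.14 / 0.004058 = 153.5 d
  layer 2 (silty sand): t_2 = 2.77 × 0.13 / 0.004058 = 88.73 d
  layer 3 (sandy clay): t_3 = 8.50 × 0.06 / 0.004058 = 125.7 d
Total t = Σ t_i = 367.9 days = 1.007 years.

1.01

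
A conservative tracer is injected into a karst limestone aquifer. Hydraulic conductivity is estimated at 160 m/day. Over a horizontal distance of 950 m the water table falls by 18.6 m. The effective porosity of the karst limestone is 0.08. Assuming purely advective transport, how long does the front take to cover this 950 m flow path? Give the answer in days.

Hydraulic gradient i = Δh / L = 18.6 / 950 = 0.01958.
Darcy flux q = K · i = 160.0 × 0.01958 = 3.133 m/day.
Seepage velocity v = q / n_e = 3.133 / 0.08 = 39.16 m/day.
Travel time t = L / v = 950 / 39.16 = 24.26 days.

24.3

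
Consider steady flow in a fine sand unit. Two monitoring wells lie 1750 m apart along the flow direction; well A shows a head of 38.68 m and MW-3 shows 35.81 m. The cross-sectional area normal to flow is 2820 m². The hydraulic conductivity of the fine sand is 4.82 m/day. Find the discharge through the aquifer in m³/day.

Hydraulic gradient i = (38.68 − 35.81) / 1750 = 2.87 / 1750 = 0.001640.
Darcy's law: Q = K · A · i = 4.820 × 2820 × 0.001640 = 22.29 m³/day.

22.3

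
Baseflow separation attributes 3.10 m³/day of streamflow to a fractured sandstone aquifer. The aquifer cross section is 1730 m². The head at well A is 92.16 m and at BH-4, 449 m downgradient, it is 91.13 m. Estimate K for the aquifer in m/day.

0.781

Hydraulic gradient i = (92.16 − 91.13) / 449 = 1.03 / 449 = 0.002294.
From Q = K·A·i, K = Q / (A·i) = 3.10 / (1730 × 0.002294) = 0.7811 m/day.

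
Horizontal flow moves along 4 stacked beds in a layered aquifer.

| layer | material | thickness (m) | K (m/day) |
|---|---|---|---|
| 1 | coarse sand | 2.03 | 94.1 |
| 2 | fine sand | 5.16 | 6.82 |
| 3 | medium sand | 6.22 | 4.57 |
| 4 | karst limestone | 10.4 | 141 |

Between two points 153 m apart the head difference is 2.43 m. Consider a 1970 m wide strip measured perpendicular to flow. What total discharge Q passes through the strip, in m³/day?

Flow is parallel to layering, so each bed carries its own Darcy discharge and the transmissivities add.
Σ(K_i·b_i) = 94.1×2.03 + 6.82×5.16 + 4.57×6.22 + 141×10.4 = 1721 m²/day.
Hydraulic gradient i = Δh / L = 2.43 / 153 = 0.01588.
Q = Σ(K_i·b_i) · W · i = 1721 × 1970 × 0.01588 = 53848 m³/day.

53800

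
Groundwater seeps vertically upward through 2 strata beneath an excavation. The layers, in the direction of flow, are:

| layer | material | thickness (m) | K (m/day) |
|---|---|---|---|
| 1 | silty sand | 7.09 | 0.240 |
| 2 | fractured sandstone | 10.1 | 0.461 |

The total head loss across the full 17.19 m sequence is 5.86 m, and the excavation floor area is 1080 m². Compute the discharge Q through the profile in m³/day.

Flow is perpendicular to layering, so the layers act in series and the equivalent K is the thickness-weighted harmonic mean.
Total thickness L = 7.09 + 10.1 = 17.19 m.
Σ(b_i/K_i) = 7.09/0.240 + 10.1/0.461 = 51.45 d.
K_eq = L / Σ(b_i/K_i) = 17.19 / 51.45 = 0.3341 m/day.
Q = K_eq · A · (Δh/L) = 0.3341 × 1080 × (5.86/17.19) = 123.0 m³/day.

123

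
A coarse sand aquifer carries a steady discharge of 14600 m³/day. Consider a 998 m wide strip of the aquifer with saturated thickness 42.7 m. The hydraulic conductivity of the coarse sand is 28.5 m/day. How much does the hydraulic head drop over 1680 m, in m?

Cross-sectional area A = 998 × 42.7 = 42615 m².
From Q = K·A·i, i = Q / (K·A) = 14600 / (28.50 × 42615) = 0.01202.
Head loss Δh = i · L = 0.01202 × 1680 = 20.20 m.

20.2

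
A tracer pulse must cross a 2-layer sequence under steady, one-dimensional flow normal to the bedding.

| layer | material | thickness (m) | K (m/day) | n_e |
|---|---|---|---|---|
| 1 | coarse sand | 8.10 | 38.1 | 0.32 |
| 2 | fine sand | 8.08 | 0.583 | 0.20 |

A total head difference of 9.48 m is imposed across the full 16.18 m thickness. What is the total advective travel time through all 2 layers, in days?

6.25

With flow normal to the layers, continuity requires the same specific discharge q through every layer.
Σ(b_i/K_i) = 8.10/38.1 + 8.08/0.583 = 14.07 d.
q = Δh / Σ(b_i/K_i) = 9.48 / 14.07 = 0.6737 m/day.
In each layer the seepage velocity is v_i = q/n_i, so the layer transit time is t_i = b_i·n_i / q:
  layer 1 (coarse sand): t_1 = 8.10 × 0.32 / 0.6737 = 3.848 d
  layer 2 (fine sand): t_2 = 8.08 × 0.20 / 0.6737 = 2.399 d
Total t = Σ t_i = 6.246 days.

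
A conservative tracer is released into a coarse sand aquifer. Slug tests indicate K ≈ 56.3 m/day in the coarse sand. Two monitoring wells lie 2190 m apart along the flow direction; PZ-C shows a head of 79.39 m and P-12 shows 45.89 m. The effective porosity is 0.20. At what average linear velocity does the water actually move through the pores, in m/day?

Hydraulic gradient i = (79.39 − 45.89) / 2190 = 33.5 / 2190 = 0.01530.
Darcy flux q = K · i = 56.30 × 0.01530 = 0.8612 m/day.
Seepage velocity v = q / n_e = 0.8612 / 0.20 = 4.306 m/day.

4.31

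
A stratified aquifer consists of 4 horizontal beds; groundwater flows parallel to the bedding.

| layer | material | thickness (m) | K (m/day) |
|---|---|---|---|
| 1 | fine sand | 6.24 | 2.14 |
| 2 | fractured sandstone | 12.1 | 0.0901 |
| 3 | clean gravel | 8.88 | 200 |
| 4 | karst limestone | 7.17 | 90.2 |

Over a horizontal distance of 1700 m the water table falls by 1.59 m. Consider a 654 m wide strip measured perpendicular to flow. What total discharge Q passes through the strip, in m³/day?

1490

Flow is parallel to layering, so each bed carries its own Darcy discharge and the transmissivities add.
Σ(K_i·b_i) = 2.14×6.24 + 0.0901×12.1 + 200×8.88 + 90.2×7.17 = 2437 m²/day.
Hydraulic gradient i = Δh / L = 1.59 / 1700 = 0.0009353.
Q = Σ(K_i·b_i) · W · i = 2437 × 654 × 0.0009353 = 1491 m³/day.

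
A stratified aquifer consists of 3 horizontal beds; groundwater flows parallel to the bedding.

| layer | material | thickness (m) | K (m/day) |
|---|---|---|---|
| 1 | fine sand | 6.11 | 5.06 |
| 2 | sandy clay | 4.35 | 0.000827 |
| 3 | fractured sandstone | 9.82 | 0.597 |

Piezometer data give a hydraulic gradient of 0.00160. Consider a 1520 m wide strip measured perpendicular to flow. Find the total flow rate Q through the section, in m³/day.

89.5

Flow is parallel to layering, so each bed carries its own Darcy discharge and the transmissivities add.
Σ(K_i·b_i) = 5.06×6.11 + 0.000827×4.35 + 0.597×9.82 = 36.78 m²/day.
Hydraulic gradient i = 0.00160.
Q = Σ(K_i·b_i) · W · i = 36.78 × 1520 × 0.001600 = 89.46 m³/day.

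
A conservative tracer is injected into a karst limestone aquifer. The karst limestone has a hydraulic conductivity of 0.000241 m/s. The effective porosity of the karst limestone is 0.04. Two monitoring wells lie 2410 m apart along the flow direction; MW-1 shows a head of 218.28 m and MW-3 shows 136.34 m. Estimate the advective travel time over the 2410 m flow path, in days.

Convert K: 0.000241 m/s × 86400 = 20.82 m/day.
Hydraulic gradient i = (218.28 − 136.34) / 2410 = 81.94 / 2410 = 0.03400.
Darcy flux q = K · i = 20.82 × 0.03400 = 0.7080 m/day.
Seepage velocity v = q / n_e = 0.7080 / 0.04 = 17.70 m/day.
Travel time t = L / v = 2410 / 17.70 = 136.2 days.

136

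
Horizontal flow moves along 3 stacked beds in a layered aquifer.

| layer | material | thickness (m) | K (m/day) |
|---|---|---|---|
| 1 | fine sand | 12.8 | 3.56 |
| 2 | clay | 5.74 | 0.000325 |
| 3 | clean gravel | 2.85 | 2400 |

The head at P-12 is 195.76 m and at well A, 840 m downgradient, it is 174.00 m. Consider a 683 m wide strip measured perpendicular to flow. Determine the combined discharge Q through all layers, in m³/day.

122000

Flow is parallel to layering, so each bed carries its own Darcy discharge and the transmissivities add.
Σ(K_i·b_i) = 3.56×12.8 + 0.000325×5.74 + 2400×2.85 = 6886 m²/day.
Hydraulic gradient i = (195.76 − 174.00) / 840 = 21.76 / 840 = 0.02590.
Q = Σ(K_i·b_i) · W · i = 6886 × 683 × 0.02590 = 1.218e+05 m³/day.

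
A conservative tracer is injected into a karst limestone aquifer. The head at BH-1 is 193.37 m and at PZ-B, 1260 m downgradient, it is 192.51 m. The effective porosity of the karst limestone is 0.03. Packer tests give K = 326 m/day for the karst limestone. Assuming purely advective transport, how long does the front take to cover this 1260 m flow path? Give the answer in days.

170

Hydraulic gradient i = (193.37 − 192.51) / 1260 = 0.86 / 1260 = 0.0006825.
Darcy flux q = K · i = 326.0 × 0.0006825 = 0.2225 m/day.
Seepage velocity v = q / n_e = 0.2225 / 0.03 = 7.417 m/day.
Travel time t = L / v = 1260 / 7.417 = 169.9 days.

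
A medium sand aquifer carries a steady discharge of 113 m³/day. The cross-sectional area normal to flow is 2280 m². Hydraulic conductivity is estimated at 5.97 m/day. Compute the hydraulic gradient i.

From Q = K·A·i, i = Q / (K·A) = 113 / (5.970 × 2280) = 0.008302.

0.00830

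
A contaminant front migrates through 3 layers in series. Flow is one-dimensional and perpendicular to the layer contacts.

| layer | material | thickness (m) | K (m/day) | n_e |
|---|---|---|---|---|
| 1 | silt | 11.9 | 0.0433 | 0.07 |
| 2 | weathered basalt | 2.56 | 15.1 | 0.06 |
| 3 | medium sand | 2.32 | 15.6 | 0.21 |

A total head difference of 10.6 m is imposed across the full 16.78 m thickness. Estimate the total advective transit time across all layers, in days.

With flow normal to the layers, continuity requires the same specific discharge q through every layer.
Σ(b_i/K_i) = 11.9/0.0433 + 2.56/15.1 + 2.32/15.6 = 275.1 d.
q = Δh / Σ(b_i/K_i) = 10.6 / 275.1 = 0.03853 m/day.
In each layer the seepage velocity is v_i = q/n_i, so the layer transit time is t_i = b_i·n_i / q:
  layer 1 (silt): t_1 = 11.9 × 0.07 / 0.03853 = 21.62 d
  layer 2 (weathered basalt): t_2 = 2.56 × 0.06 / 0.03853 = 3.987 d
  layer 3 (medium sand): t_3 = 2.32 × 0.21 / 0.03853 = 12.65 d
Total t = Σ t_i = 38.26 days.

38.3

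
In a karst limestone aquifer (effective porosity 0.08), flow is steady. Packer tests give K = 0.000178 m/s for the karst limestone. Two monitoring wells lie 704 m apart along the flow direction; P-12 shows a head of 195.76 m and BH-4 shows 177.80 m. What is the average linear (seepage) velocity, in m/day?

Convert K: 0.000178 m/s × 86400 = 15.38 m/day.
Hydraulic gradient i = (195.76 − 177.80) / 704 = 17.96 / 704 = 0.02551.
Darcy flux q = K · i = 15.38 × 0.02551 = 0.3923 m/day.
Seepage velocity v = q / n_e = 0.3923 / 0.08 = 4.904 m/day.

4.90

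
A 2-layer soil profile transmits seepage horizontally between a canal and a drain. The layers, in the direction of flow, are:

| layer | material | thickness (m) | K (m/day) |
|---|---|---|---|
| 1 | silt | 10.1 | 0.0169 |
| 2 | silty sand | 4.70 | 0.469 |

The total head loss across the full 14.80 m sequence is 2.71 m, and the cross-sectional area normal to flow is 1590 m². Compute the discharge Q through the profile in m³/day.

Flow is perpendicular to layering, so the layers act in series and the equivalent K is the thickness-weighted harmonic mean.
Total thickness L = 10.1 + 4.70 = 14.80 m.
Σ(b_i/K_i) = 10.1/0.0169 + 4.70/0.469 = 607.7 d.
K_eq = L / Σ(b_i/K_i) = 14.80 / 607.7 = 0.02436 m/day.
Q = K_eq · A · (Δh/L) = 0.02436 × 1590 × (2.71/14.80) = 7.091 m³/day.

7.09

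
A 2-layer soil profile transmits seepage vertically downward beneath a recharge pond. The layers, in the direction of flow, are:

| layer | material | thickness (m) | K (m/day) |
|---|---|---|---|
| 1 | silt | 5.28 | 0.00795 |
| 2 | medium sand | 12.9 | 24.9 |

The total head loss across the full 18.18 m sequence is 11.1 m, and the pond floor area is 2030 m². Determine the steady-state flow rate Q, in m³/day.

Flow is perpendicular to layering, so the layers act in series and the equivalent K is the thickness-weighted harmonic mean.
Total thickness L = 5.28 + 12.9 = 18.18 m.
Σ(b_i/K_i) = 5.28/0.00795 + 12.9/24.9 = 664.7 d.
K_eq = L / Σ(b_i/K_i) = 18.18 / 664.7 = 0.02735 m/day.
Q = K_eq · A · (Δh/L) = 0.02735 × 2030 × (11.1/18.18) = 33.90 m³/day.

33.9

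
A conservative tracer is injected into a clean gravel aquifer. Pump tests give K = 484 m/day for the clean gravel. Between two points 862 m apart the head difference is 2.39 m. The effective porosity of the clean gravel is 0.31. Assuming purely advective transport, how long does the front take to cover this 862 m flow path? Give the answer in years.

Hydraulic gradient i = Δh / L = 2.39 / 862 = 0.002773.
Darcy flux q = K · i = 484.0 × 0.002773 = 1.342 m/day.
Seepage velocity v = q / n_e = 1.342 / 0.31 = 4.329 m/day.
Travel time t = L / v = 862 / 4.329 = 199.1 days = 0.5452 years.

0.545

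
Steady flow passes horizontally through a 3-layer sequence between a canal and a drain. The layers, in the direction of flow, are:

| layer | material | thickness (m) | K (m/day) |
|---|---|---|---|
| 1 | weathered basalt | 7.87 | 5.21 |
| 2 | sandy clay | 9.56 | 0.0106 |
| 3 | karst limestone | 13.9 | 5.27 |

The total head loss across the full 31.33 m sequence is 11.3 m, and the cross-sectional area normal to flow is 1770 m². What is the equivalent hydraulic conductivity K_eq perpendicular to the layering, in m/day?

Flow is perpendicular to layering, so the layers act in series and the equivalent K is the thickness-weighted harmonic mean.
Total thickness L = 7.87 + 9.56 + 13.9 = 31.33 m.
Σ(b_i/K_i) = 7.87/5.21 + 9.56/0.0106 + 13.9/5.27 = 906.0 d.
K_eq = L / Σ(b_i/K_i) = 31.33 / 906.0 = 0.03458 m/day.

0.0346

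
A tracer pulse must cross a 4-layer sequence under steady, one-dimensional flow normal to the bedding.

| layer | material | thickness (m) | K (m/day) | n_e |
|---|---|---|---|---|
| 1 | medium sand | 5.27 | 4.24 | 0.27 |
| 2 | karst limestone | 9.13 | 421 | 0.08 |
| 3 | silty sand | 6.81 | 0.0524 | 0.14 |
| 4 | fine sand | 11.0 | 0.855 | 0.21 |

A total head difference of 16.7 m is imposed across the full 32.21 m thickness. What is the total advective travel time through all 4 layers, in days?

46.7

With flow normal to the layers, continuity requires the same specific discharge q through every layer.
Σ(b_i/K_i) = 5.27/4.24 + 9.13/421 + 6.81/0.0524 + 11.0/0.855 = 144.1 d.
q = Δh / Σ(b_i/K_i) = 16.7 / 144.1 = 0.1159 m/day.
In each layer the seepage velocity is v_i = q/n_i, so the layer transit time is t_i = b_i·n_i / q:
  layer 1 (medium sand): t_1 = 5.27 × 0.27 / 0.1159 = 12.28 d
  layer 2 (karst limestone): t_2 = 9.13 × 0.08 / 0.1159 = 6.302 d
  layer 3 (silty sand): t_3 = 6.81 × 0.14 / 0.1159 = 8.226 d
  layer 4 (fine sand): t_4 = 11.0 × 0.21 / 0.1159 = 19.93 d
Total t = Σ t_i = 46.74 days.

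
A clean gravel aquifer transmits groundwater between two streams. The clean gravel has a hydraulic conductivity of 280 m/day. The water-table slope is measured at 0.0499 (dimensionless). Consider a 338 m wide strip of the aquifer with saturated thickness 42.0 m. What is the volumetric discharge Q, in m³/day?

Cross-sectional area A = 338 × 42.0 = 14196 m².
Hydraulic gradient i = 0.0499.
Darcy's law: Q = K · A · i = 280.0 × 14196 × 0.04990 = 1.983e+05 m³/day.

198000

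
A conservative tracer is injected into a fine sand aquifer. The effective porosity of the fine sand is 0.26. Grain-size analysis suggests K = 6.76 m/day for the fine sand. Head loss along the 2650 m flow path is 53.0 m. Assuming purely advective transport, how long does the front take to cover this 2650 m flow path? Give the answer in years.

Hydraulic gradient i = Δh / L = 53.0 / 2650 = 0.02000.
Darcy flux q = K · i = 6.760 × 0.02000 = 0.1352 m/day.
Seepage velocity v = q / n_e = 0.1352 / 0.26 = 0.5200 m/day.
Travel time t = L / v = 2650 / 0.5200 = 5096 days = 13.95 years.

14.0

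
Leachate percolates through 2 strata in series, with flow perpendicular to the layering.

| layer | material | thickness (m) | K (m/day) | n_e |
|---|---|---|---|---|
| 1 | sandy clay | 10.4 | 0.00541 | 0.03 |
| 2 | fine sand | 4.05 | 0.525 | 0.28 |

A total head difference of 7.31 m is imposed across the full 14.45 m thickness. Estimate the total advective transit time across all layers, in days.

382

With flow normal to the layers, continuity requires the same specific discharge q through every layer.
Σ(b_i/K_i) = 10.4/0.00541 + 4.05/0.525 = 1930 d.
q = Δh / Σ(b_i/K_i) = 7.31 / 1930 = 0.003787 m/day.
In each layer the seepage velocity is v_i = q/n_i, so the layer transit time is t_i = b_i·n_i / q:
  layer 1 (sandy clay): t_1 = 10.4 × 0.03 / 0.003787 = 82.38 d
  layer 2 (fine sand): t_2 = 4.05 × 0.28 / 0.003787 = 299.4 d
Total t = Σ t_i = 381.8 days.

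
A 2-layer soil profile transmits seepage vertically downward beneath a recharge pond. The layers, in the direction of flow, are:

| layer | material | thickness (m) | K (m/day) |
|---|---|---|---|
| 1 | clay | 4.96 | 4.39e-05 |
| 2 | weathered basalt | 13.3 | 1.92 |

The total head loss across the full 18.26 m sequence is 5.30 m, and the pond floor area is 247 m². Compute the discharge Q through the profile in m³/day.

Flow is perpendicular to layering, so the layers act in series and the equivalent K is the thickness-weighted harmonic mean.
Total thickness L = 4.96 + 13.3 = 18.26 m.
Σ(b_i/K_i) = 4.96/4.39e-05 + 13.3/1.92 = 1.130e+05 d.
K_eq = L / Σ(b_i/K_i) = 18.26 / 1.130e+05 = 0.0001616 m/day.
Q = K_eq · A · (Δh/L) = 0.0001616 × 247 × (5.30/18.26) = 0.01159 m³/day.

0.0116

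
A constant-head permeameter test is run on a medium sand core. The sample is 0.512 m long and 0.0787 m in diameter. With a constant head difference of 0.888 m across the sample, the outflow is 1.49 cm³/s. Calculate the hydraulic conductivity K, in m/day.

Cross-sectional area A = π·(d/2)² = π × (0.0787/2)² = 0.004865 m².
Convert discharge: 1.49 cm³/s = 1.490e-06 m³/s.
Darcy's law rearranged: K = Q·L / (A·Δh) = 1.490e-06 × 0.512 / (0.004865 × 0.888) = 0.0001766 m/s = 15.26 m/day.

15.3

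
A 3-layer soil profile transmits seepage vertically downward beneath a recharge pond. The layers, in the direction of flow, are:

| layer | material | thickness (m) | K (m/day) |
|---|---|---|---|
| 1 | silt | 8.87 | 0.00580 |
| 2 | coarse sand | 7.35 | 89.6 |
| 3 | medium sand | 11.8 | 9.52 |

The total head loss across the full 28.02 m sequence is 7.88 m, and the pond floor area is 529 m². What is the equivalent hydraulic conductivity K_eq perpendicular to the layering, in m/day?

0.0183

Flow is perpendicular to layering, so the layers act in series and the equivalent K is the thickness-weighted harmonic mean.
Total thickness L = 8.87 + 7.35 + 11.8 = 28.02 m.
Σ(b_i/K_i) = 8.87/0.00580 + 7.35/89.6 + 11.8/9.52 = 1531 d.
K_eq = L / Σ(b_i/K_i) = 28.02 / 1531 = 0.01831 m/day.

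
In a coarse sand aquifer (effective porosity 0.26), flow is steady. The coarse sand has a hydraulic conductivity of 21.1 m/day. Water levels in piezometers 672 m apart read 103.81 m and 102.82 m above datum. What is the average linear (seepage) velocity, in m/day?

Hydraulic gradient i = (103.81 − 102.82) / 672 = 0.99 / 672 = 0.001473.
Darcy flux q = K · i = 21.10 × 0.001473 = 0.03108 m/day.
Seepage velocity v = q / n_e = 0.03108 / 0.26 = 0.1196 m/day.

0.120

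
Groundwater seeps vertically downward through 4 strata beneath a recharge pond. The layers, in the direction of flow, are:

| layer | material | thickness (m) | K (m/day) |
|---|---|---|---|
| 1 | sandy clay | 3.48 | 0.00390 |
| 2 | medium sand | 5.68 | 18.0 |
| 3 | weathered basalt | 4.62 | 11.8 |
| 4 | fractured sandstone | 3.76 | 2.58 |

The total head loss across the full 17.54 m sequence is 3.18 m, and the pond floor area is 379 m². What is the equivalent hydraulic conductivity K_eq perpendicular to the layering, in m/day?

Flow is perpendicular to layering, so the layers act in series and the equivalent K is the thickness-weighted harmonic mean.
Total thickness L = 3.48 + 5.68 + 4.62 + 3.76 = 17.54 m.
Σ(b_i/K_i) = 3.48/0.00390 + 5.68/18.0 + 4.62/11.8 + 3.76/2.58 = 894.5 d.
K_eq = L / Σ(b_i/K_i) = 17.54 / 894.5 = 0.01961 m/day.

0.0196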